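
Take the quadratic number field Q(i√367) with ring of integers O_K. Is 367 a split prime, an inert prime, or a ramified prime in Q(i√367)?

-367 mod 4 = 1, hence disc K = -367 and O_K = ℤ[(1+√-367)/2].
Ramification test: 367 | -367. The prime 367 ramifies in K.

ramified — (367) = 𝔭²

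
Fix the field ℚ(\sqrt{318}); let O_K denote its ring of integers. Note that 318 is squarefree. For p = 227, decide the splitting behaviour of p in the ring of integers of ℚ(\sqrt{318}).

remains prime (inert)

318 mod 4 = 2, hence disc K = 4·318 = 1272 and O_K = ℤ[√318].
227 ∤ 1272, so 227 is unramified.
Compute (318/227) via Euler: 91^((227-1)/2) mod 227 = 226, so (318/227) = -1.
Legendre symbol -1 ⇒ 227 is inert.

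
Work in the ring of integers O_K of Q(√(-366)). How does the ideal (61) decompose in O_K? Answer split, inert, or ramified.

ramified

d = -366 ≡ 2 (mod 4), so O_K = ℤ[√-366] and disc(K) = 4d = -1464.
61 divides disc(K) = -1464, so 61 ramifies.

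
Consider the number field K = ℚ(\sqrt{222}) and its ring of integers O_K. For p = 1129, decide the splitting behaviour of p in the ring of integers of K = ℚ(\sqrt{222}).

d = 222 ≡ 2 (mod 4), so O_K = ℤ[√222] and disc(K) = 4d = 888.
disc(K) = 888 is not divisible by 1129; 1129 is unramified.
Legendre symbol by Euler's criterion: (222/1129) ≡ 222^564 ≡ 1128 (mod 1129), i.e. (222/1129) = -1.
Legendre symbol -1 ⇒ 1129 is inert.

p is inert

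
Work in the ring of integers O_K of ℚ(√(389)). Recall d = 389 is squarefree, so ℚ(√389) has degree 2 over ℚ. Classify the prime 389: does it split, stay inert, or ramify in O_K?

389 is ramified

389 mod 4 = 1, hence disc K = 389 and O_K = ℤ[(1+√389)/2].
389 divides disc(K) = 389, so 389 ramifies.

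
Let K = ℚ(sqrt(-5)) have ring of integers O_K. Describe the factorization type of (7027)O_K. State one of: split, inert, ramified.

d = -5 ≡ 3 (mod 4), so O_K = ℤ[√-5] and disc(K) = 4d = -20.
disc(K) = -20 is not divisible by 7027; 7027 is unramified.
(-5/7027) = 7022^3513 mod 7027 = 1, giving Legendre symbol 1.
(-5/7027) = 1, so 7027 splits.

7027 splits in O_K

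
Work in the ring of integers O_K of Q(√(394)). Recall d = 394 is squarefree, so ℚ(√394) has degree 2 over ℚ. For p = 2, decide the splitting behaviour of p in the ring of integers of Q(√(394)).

394 mod 4 = 2, hence disc K = 4·394 = 1576 and O_K = ℤ[√394].
Ramification test: 2 | 1576. The prime 2 ramifies in K.

2 is ramified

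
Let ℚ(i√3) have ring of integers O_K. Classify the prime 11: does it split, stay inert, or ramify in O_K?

-3 mod 4 = 1, hence disc K = -3 and O_K = ℤ[(1+√-3)/2].
11 ∤ -3, so 11 is unramified.
Euler's criterion: (-3)^5 mod 11 = 10. Thus (-3|11) = -1.
Legendre symbol -1 ⇒ 11 is inert.

remains prime (inert)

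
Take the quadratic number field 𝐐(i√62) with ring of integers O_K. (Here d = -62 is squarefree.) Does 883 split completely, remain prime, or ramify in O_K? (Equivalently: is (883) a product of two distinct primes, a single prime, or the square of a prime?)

Since -62 ≢ 1 mod 4, the ring of integers is ℤ[√-62] with discriminant 4·(-62) = -248.
disc(K) = -248 is not divisible by 883; 883 is unramified.
(-62/883) = 821^441 mod 883 = 1, giving Legendre symbol 1.
(-62/883) = 1, so 883 splits.

split — (883) = 𝔭₁𝔭₂ with 𝔭₁ ≠ 𝔭₂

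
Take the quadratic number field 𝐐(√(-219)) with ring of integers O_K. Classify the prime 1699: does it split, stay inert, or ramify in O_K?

p is inert

Since -219 ≡ 1 mod 4, the ring of integers is ℤ[(1+√-219)/2] with discriminant -219.
1699 ∤ -219, so 1699 is unramified.
Compute (-219/1699) via Euler: 1480^((1699-1)/2) mod 1699 = 1698, so (-219/1699) = -1.
(-219/1699) = -1, so 1699 is inert.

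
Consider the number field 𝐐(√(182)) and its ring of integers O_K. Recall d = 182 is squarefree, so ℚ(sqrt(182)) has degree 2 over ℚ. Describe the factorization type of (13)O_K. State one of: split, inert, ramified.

Since 182 ≢ 1 mod 4, the ring of integers is ℤ[√182] with discriminant 4·182 = 728.
13 divides disc(K) = 728, so 13 ramifies.

p ramifies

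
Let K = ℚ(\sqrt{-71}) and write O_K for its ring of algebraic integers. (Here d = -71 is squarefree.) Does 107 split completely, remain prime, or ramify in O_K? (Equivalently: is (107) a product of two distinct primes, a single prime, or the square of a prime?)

107 splits in O_K

d = -71 ≡ 1 (mod 4), so O_K = ℤ[(1+√-71)/2] and disc(K) = d = -71.
107 ∤ -71, so 107 is unramified.
Legendre symbol by Euler's criterion: (-71/107) ≡ (-71)^53 ≡ 1 (mod 107), i.e. (-71/107) = 1.
d is a quadratic residue mod p, hence 107 splits in O_K.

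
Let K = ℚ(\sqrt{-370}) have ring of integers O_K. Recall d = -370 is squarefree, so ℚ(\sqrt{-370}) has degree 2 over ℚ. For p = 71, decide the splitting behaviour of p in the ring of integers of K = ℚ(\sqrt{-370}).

Since -370 ≢ 1 mod 4, the ring of integers is ℤ[√-370] with discriminant 4·(-370) = -1480.
disc(K) = -1480 is not divisible by 71; 71 is unramified.
(-370/71) = 56^35 mod 71 = 70, giving Legendre symbol -1.
Legendre symbol -1 ⇒ 71 is inert.

inert — (71) stays prime in O_K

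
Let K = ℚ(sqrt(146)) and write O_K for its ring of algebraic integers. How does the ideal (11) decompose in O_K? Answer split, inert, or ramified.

146 mod 4 = 2, hence disc K = 4·146 = 584 and O_K = ℤ[√146].
Since gcd(11, 584) = 1 the prime 11 does not ramify.
Compute (146/11) via Euler: 3^((11-1)/2) mod 11 = 1, so (146/11) = 1.
(146/11) = 1, so 11 splits.

11 splits in O_K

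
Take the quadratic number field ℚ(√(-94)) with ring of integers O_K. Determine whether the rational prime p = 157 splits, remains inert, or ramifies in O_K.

Since -94 ≢ 1 mod 4, the ring of integers is ℤ[√-94] with discriminant 4·(-94) = -376.
157 ∤ -376, so 157 is unramified.
Euler's criterion: (-94)^78 mod 157 = 156. Thus (-94|157) = -1.
Legendre symbol -1 ⇒ 157 is inert.

inert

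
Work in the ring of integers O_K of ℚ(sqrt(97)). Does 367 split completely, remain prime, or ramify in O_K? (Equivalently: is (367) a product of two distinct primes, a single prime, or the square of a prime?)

p is inert

Since 97 ≡ 1 mod 4, the ring of integers is ℤ[(1+√97)/2] with discriminant 97.
367 ∤ 97, so 367 is unramified.
Compute (97/367) via Euler: 97^((367-1)/2) mod 367 = 366, so (97/367) = -1.
(97/367) = -1, so 367 is inert.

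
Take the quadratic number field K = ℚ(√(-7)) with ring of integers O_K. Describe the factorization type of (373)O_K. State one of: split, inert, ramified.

split

d = -7 ≡ 1 (mod 4), so O_K = ℤ[(1+√-7)/2] and disc(K) = d = -7.
disc(K) = -7 is not divisible by 373; 373 is unramified.
Compute (-7/373) via Euler: 366^((373-1)/2) mod 373 = 1, so (-7/373) = 1.
d is a quadratic residue mod p, hence 373 splits in O_K.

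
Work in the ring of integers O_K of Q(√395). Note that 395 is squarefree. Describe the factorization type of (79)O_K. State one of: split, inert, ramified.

ramified — (79) = 𝔭²

395 mod 4 = 3, hence disc K = 4·395 = 1580 and O_K = ℤ[√395].
Ramification test: 79 | 1580. The prime 79 ramifies in K.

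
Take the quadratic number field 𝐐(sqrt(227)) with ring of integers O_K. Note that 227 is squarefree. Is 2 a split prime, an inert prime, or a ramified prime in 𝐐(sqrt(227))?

d = 227 ≡ 3 (mod 4), so O_K = ℤ[√227] and disc(K) = 4d = 908.
Ramification test: 2 | 908. The prime 2 ramifies in K.

ramified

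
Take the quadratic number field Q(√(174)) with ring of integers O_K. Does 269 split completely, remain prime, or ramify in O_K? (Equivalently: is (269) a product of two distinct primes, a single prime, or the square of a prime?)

p is inert

d = 174 ≡ 2 (mod 4), so O_K = ℤ[√174] and disc(K) = 4d = 696.
Since gcd(269, 696) = 1 the prime 269 does not ramify.
Legendre symbol by Euler's criterion: (174/269) ≡ 174^134 ≡ 268 (mod 269), i.e. (174/269) = -1.
Legendre symbol -1 ⇒ 269 is inert.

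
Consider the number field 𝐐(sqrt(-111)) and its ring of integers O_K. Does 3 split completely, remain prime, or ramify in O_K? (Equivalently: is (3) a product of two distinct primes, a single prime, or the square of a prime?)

p ramifies

Since -111 ≡ 1 mod 4, the ring of integers is ℤ[(1+√-111)/2] with discriminant -111.
3 divides disc(K) = -111, so 3 ramifies.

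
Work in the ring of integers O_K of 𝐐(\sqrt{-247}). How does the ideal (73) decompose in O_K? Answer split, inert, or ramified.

inert — (73) stays prime in O_K

Since -247 ≡ 1 mod 4, the ring of integers is ℤ[(1+√-247)/2] with discriminant -247.
73 ∤ -247, so 73 is unramified.
Euler's criterion: (-247)^36 mod 73 = 72. Thus (-247|73) = -1.
Legendre symbol -1 ⇒ 73 is inert.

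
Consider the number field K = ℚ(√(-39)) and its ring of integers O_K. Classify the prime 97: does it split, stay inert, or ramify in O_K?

p is inert

d = -39 ≡ 1 (mod 4), so O_K = ℤ[(1+√-39)/2] and disc(K) = d = -39.
disc(K) = -39 is not divisible by 97; 97 is unramified.
Legendre symbol by Euler's criterion: (-39/97) ≡ (-39)^48 ≡ 96 (mod 97), i.e. (-39/97) = -1.
(-39/97) = -1, so 97 is inert.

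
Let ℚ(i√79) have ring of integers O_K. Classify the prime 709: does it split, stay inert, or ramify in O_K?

inert — (709) stays prime in O_K

Since -79 ≡ 1 mod 4, the ring of integers is ℤ[(1+√-79)/2] with discriminant -79.
709 ∤ -79, so 709 is unramified.
Compute (-79/709) via Euler: 630^((709-1)/2) mod 709 = 708, so (-79/709) = -1.
Legendre symbol -1 ⇒ 709 is inert.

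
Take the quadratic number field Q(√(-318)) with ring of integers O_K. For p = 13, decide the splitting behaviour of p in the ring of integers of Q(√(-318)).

Since -318 ≢ 1 mod 4, the ring of integers is ℤ[√-318] with discriminant 4·(-318) = -1272.
13 ∤ -1272, so 13 is unramified.
Legendre symbol by Euler's criterion: (-318/13) ≡ (-318)^6 ≡ 12 (mod 13), i.e. (-318/13) = -1.
(-318/13) = -1, so 13 is inert.

p is inert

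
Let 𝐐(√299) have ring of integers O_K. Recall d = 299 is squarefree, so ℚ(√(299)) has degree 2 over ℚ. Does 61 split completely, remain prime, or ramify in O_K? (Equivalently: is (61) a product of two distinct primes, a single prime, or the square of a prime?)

remains prime (inert)

299 mod 4 = 3, hence disc K = 4·299 = 1196 and O_K = ℤ[√299].
disc(K) = 1196 is not divisible by 61; 61 is unramified.
(299/61) = 55^30 mod 61 = 60, giving Legendre symbol -1.
(299/61) = -1, so 61 is inert.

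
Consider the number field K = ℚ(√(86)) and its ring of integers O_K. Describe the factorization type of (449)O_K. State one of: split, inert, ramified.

inert

d = 86 ≡ 2 (mod 4), so O_K = ℤ[√86] and disc(K) = 4d = 344.
449 ∤ 344, so 449 is unramified.
Compute (86/449) via Euler: 86^((449-1)/2) mod 449 = 448, so (86/449) = -1.
Legendre symbol -1 ⇒ 449 is inert.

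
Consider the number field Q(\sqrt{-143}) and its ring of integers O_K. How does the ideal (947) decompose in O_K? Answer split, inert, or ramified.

inert — (947) stays prime in O_K

-143 mod 4 = 1, hence disc K = -143 and O_K = ℤ[(1+√-143)/2].
Since gcd(947, -143) = 1 the prime 947 does not ramify.
(-143/947) = 804^473 mod 947 = 946, giving Legendre symbol -1.
(-143/947) = -1, so 947 is inert.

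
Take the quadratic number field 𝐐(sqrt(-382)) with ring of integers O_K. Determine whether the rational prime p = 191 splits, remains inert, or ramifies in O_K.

p ramifies

Since -382 ≢ 1 mod 4, the ring of integers is ℤ[√-382] with discriminant 4·(-382) = -1528.
Ramification test: 191 | -1528. The prime 191 ramifies in K.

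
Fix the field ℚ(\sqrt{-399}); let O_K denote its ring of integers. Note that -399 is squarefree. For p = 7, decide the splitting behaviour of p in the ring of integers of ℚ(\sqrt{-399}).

d = -399 ≡ 1 (mod 4), so O_K = ℤ[(1+√-399)/2] and disc(K) = d = -399.
7 divides disc(K) = -399, so 7 ramifies.

p ramifies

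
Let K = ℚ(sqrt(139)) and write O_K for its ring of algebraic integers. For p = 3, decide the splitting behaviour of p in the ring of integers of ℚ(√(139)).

139 mod 4 = 3, hence disc K = 4·139 = 556 and O_K = ℤ[√139].
disc(K) = 556 is not divisible by 3; 3 is unramified.
Euler's criterion: 139^1 mod 3 = 1. Thus (139|3) = 1.
Legendre symbol 1 ⇒ 3 is split.

split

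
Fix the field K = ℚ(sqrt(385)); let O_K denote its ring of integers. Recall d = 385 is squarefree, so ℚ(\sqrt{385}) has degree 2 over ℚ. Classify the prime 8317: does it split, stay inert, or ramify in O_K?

remains prime (inert)

d = 385 ≡ 1 (mod 4), so O_K = ℤ[(1+√385)/2] and disc(K) = d = 385.
8317 ∤ 385, so 8317 is unramified.
Euler's criterion: 385^4158 mod 8317 = 8316. Thus (385|8317) = -1.
Legendre symbol -1 ⇒ 8317 is inert.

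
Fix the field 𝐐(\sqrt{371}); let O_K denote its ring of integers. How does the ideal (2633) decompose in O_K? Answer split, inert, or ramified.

split

d = 371 ≡ 3 (mod 4), so O_K = ℤ[√371] and disc(K) = 4d = 1484.
Since gcd(2633, 1484) = 1 the prime 2633 does not ramify.
(371/2633) = 371^1316 mod 2633 = 1, giving Legendre symbol 1.
(371/2633) = 1, so 2633 splits.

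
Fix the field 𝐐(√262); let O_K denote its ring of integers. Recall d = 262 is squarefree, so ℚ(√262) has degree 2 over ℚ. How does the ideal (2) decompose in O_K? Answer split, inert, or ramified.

ramified — (2) = 𝔭²

d = 262 ≡ 2 (mod 4), so O_K = ℤ[√262] and disc(K) = 4d = 1048.
Ramification test: 2 | 1048. The prime 2 ramifies in K.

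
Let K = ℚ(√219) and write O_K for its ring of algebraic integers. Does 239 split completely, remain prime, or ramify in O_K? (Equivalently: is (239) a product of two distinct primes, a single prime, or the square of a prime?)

inert — (239) stays prime in O_K

219 mod 4 = 3, hence disc K = 4·219 = 876 and O_K = ℤ[√219].
239 ∤ 876, so 239 is unramified.
Euler's criterion: 219^119 mod 239 = 238. Thus (219|239) = -1.
d is a non-residue mod p, hence 239 remains inert in O_K.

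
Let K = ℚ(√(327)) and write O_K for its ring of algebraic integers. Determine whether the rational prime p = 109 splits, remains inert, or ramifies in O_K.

327 mod 4 = 3, hence disc K = 4·327 = 1308 and O_K = ℤ[√327].
Ramification test: 109 | 1308. The prime 109 ramifies in K.

p ramifies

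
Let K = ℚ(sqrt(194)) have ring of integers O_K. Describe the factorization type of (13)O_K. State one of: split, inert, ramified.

split — (13) = 𝔭₁𝔭₂ with 𝔭₁ ≠ 𝔭₂

Since 194 ≢ 1 mod 4, the ring of integers is ℤ[√194] with discriminant 4·194 = 776.
Since gcd(13, 776) = 1 the prime 13 does not ramify.
Legendre symbol by Euler's criterion: (194/13) ≡ 194^6 ≡ 1 (mod 13), i.e. (194/13) = 1.
(194/13) = 1, so 13 splits.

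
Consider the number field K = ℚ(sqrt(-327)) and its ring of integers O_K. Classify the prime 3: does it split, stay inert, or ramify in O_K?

d = -327 ≡ 1 (mod 4), so O_K = ℤ[(1+√-327)/2] and disc(K) = d = -327.
disc(K) = -327 = 3·(-109), so p = 3 is ramified.

p ramifies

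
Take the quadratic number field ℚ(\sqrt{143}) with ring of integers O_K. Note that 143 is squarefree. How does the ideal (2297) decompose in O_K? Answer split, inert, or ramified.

split — (2297) = 𝔭₁𝔭₂ with 𝔭₁ ≠ 𝔭₂

143 mod 4 = 3, hence disc K = 4·143 = 572 and O_K = ℤ[√143].
disc(K) = 572 is not divisible by 2297; 2297 is unramified.
Euler's criterion: 143^1148 mod 2297 = 1. Thus (143|2297) = 1.
d is a quadratic residue mod p, hence 2297 splits in O_K.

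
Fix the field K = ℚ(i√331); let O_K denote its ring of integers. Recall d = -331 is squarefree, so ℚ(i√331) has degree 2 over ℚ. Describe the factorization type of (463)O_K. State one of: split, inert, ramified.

Since -331 ≡ 1 mod 4, the ring of integers is ℤ[(1+√-331)/2] with discriminant -331.
Since gcd(463, -331) = 1 the prime 463 does not ramify.
Compute (-331/463) via Euler: 132^((463-1)/2) mod 463 = 1, so (-331/463) = 1.
d is a quadratic residue mod p, hence 463 splits in O_K.

split — (463) = 𝔭₁𝔭₂ with 𝔭₁ ≠ 𝔭₂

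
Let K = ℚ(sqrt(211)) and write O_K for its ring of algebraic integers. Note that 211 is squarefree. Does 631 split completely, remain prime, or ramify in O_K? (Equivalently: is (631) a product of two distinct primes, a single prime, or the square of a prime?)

d = 211 ≡ 3 (mod 4), so O_K = ℤ[√211] and disc(K) = 4d = 844.
631 ∤ 844, so 631 is unramified.
Euler's criterion: 211^315 mod 631 = 630. Thus (211|631) = -1.
d is a non-residue mod p, hence 631 remains inert in O_K.

inert — (631) stays prime in O_K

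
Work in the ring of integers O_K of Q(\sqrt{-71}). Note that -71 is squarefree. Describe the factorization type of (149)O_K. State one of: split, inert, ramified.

Since -71 ≡ 1 mod 4, the ring of integers is ℤ[(1+√-71)/2] with discriminant -71.
Since gcd(149, -71) = 1 the prime 149 does not ramify.
Euler's criterion: (-71)^74 mod 149 = 148. Thus (-71|149) = -1.
(-71/149) = -1, so 149 is inert.

remains prime (inert)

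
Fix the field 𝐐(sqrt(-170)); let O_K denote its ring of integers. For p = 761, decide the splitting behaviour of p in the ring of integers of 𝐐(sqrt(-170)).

d = -170 ≡ 2 (mod 4), so O_K = ℤ[√-170] and disc(K) = 4d = -680.
disc(K) = -680 is not divisible by 761; 761 is unramified.
Legendre symbol by Euler's criterion: (-170/761) ≡ (-170)^380 ≡ 1 (mod 761), i.e. (-170/761) = 1.
d is a quadratic residue mod p, hence 761 splits in O_K.

splits completely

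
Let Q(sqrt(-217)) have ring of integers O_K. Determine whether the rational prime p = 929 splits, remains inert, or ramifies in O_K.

splits completely

Since -217 ≢ 1 mod 4, the ring of integers is ℤ[√-217] with discriminant 4·(-217) = -868.
929 ∤ -868, so 929 is unramified.
Euler's criterion: (-217)^464 mod 929 = 1. Thus (-217|929) = 1.
(-217/929) = 1, so 929 splits.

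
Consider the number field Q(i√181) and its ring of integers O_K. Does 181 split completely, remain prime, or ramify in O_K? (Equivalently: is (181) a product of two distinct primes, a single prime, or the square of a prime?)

Since -181 ≢ 1 mod 4, the ring of integers is ℤ[√-181] with discriminant 4·(-181) = -724.
181 divides disc(K) = -724, so 181 ramifies.

p ramifies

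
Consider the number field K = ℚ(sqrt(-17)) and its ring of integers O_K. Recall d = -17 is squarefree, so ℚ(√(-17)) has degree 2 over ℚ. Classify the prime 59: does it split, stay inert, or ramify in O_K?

p is inert

d = -17 ≡ 3 (mod 4), so O_K = ℤ[√-17] and disc(K) = 4d = -68.
Since gcd(59, -68) = 1 the prime 59 does not ramify.
Euler's criterion: (-17)^29 mod 59 = 58. Thus (-17|59) = -1.
(-17/59) = -1, so 59 is inert.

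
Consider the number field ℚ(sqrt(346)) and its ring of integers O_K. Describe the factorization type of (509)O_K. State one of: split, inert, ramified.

d = 346 ≡ 2 (mod 4), so O_K = ℤ[√346] and disc(K) = 4d = 1384.
509 ∤ 1384, so 509 is unramified.
Legendre symbol by Euler's criterion: (346/509) ≡ 346^254 ≡ 508 (mod 509), i.e. (346/509) = -1.
Legendre symbol -1 ⇒ 509 is inert.

509 remains inert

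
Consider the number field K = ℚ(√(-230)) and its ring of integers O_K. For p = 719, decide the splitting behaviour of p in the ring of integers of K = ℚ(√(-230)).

p splits

-230 mod 4 = 2, hence disc K = 4·(-230) = -920 and O_K = ℤ[√-230].
disc(K) = -920 is not divisible by 719; 719 is unramified.
Euler's criterion: (-230)^359 mod 719 = 1. Thus (-230|719) = 1.
d is a quadratic residue mod p, hence 719 splits in O_K.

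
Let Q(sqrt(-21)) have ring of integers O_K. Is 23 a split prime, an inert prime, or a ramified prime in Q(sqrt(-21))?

split — (23) = 𝔭₁𝔭₂ with 𝔭₁ ≠ 𝔭₂

Since -21 ≢ 1 mod 4, the ring of integers is ℤ[√-21] with discriminant 4·(-21) = -84.
disc(K) = -84 is not divisible by 23; 23 is unramified.
Euler's criterion: (-21)^11 mod 23 = 1. Thus (-21|23) = 1.
Legendre symbol 1 ⇒ 23 is split.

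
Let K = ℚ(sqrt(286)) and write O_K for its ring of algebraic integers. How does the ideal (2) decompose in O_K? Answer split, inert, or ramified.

2 is ramified

286 mod 4 = 2, hence disc K = 4·286 = 1144 and O_K = ℤ[√286].
2 divides disc(K) = 1144, so 2 ramifies.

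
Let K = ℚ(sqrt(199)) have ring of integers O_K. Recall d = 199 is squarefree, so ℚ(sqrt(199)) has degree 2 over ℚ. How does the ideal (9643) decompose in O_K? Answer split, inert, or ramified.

199 mod 4 = 3, hence disc K = 4·199 = 796 and O_K = ℤ[√199].
Since gcd(9643, 796) = 1 the prime 9643 does not ramify.
Legendre symbol by Euler's criterion: (199/9643) ≡ 199^4821 ≡ 9642 (mod 9643), i.e. (199/9643) = -1.
Legendre symbol -1 ⇒ 9643 is inert.

9643 remains inert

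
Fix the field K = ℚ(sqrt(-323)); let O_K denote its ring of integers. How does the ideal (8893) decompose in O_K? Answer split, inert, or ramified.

d = -323 ≡ 1 (mod 4), so O_K = ℤ[(1+√-323)/2] and disc(K) = d = -323.
8893 ∤ -323, so 8893 is unramified.
(-323/8893) = 8570^4446 mod 8893 = 1, giving Legendre symbol 1.
d is a quadratic residue mod p, hence 8893 splits in O_K.

splits completely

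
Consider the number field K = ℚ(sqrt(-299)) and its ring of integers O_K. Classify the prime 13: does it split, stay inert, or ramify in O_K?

ramifies in O_K

d = -299 ≡ 1 (mod 4), so O_K = ℤ[(1+√-299)/2] and disc(K) = d = -299.
13 divides disc(K) = -299, so 13 ramifies.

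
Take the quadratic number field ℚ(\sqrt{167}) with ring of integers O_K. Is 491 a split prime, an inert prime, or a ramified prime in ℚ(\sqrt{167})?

inert

Since 167 ≢ 1 mod 4, the ring of integers is ℤ[√167] with discriminant 4·167 = 668.
Since gcd(491, 668) = 1 the prime 491 does not ramify.
Compute (167/491) via Euler: 167^((491-1)/2) mod 491 = 490, so (167/491) = -1.
(167/491) = -1, so 491 is inert.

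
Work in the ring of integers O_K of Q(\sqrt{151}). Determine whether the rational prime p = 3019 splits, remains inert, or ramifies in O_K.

d = 151 ≡ 3 (mod 4), so O_K = ℤ[√151] and disc(K) = 4d = 604.
disc(K) = 604 is not divisible by 3019; 3019 is unramified.
Legendre symbol by Euler's criterion: (151/3019) ≡ 151^1509 ≡ 1 (mod 3019), i.e. (151/3019) = 1.
Legendre symbol 1 ⇒ 3019 is split.

3019 splits in O_K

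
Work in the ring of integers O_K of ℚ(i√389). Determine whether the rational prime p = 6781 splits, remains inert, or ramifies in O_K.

Since -389 ≢ 1 mod 4, the ring of integers is ℤ[√-389] with discriminant 4·(-389) = -1556.
disc(K) = -1556 is not divisible by 6781; 6781 is unramified.
Euler's criterion: (-389)^3390 mod 6781 = 1. Thus (-389|6781) = 1.
d is a quadratic residue mod p, hence 6781 splits in O_K.

split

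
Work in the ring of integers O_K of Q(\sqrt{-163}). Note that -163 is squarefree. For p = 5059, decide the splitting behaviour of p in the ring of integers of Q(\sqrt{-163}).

split

-163 mod 4 = 1, hence disc K = -163 and O_K = ℤ[(1+√-163)/2].
disc(K) = -163 is not divisible by 5059; 5059 is unramified.
Euler's criterion: (-163)^2529 mod 5059 = 1. Thus (-163|5059) = 1.
d is a quadratic residue mod p, hence 5059 splits in O_K.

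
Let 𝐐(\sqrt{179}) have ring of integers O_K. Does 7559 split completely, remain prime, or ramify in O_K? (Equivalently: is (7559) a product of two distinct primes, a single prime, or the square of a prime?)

d = 179 ≡ 3 (mod 4), so O_K = ℤ[√179] and disc(K) = 4d = 716.
disc(K) = 716 is not divisible by 7559; 7559 is unramified.
Legendre symbol by Euler's criterion: (179/7559) ≡ 179^3779 ≡ 1 (mod 7559), i.e. (179/7559) = 1.
Legendre symbol 1 ⇒ 7559 is split.

split — (7559) = 𝔭₁𝔭₂ with 𝔭₁ ≠ 𝔭₂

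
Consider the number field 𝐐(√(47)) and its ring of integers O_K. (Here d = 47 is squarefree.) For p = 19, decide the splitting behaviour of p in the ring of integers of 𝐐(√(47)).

splits completely

47 mod 4 = 3, hence disc K = 4·47 = 188 and O_K = ℤ[√47].
Since gcd(19, 188) = 1 the prime 19 does not ramify.
Legendre symbol by Euler's criterion: (47/19) ≡ 47^9 ≡ 1 (mod 19), i.e. (47/19) = 1.
d is a quadratic residue mod p, hence 19 splits in O_K.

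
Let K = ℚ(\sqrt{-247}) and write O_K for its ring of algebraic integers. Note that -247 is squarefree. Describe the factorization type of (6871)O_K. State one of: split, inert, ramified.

d = -247 ≡ 1 (mod 4), so O_K = ℤ[(1+√-247)/2] and disc(K) = d = -247.
disc(K) = -247 is not divisible by 6871; 6871 is unramified.
Legendre symbol by Euler's criterion: (-247/6871) ≡ (-247)^3435 ≡ 1 (mod 6871), i.e. (-247/6871) = 1.
Legendre symbol 1 ⇒ 6871 is split.

splits completely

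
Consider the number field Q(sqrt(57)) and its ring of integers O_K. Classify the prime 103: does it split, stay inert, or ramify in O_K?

Since 57 ≡ 1 mod 4, the ring of integers is ℤ[(1+√57)/2] with discriminant 57.
disc(K) = 57 is not divisible by 103; 103 is unramified.
Compute (57/103) via Euler: 57^((103-1)/2) mod 103 = 102, so (57/103) = -1.
d is a non-residue mod p, hence 103 remains inert in O_K.

p is inert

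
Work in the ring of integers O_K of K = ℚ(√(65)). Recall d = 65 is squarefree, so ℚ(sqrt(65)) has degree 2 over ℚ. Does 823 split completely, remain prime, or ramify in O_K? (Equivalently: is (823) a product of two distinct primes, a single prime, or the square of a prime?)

65 mod 4 = 1, hence disc K = 65 and O_K = ℤ[(1+√65)/2].
823 ∤ 65, so 823 is unramified.
Compute (65/823) via Euler: 65^((823-1)/2) mod 823 = 822, so (65/823) = -1.
Legendre symbol -1 ⇒ 823 is inert.

remains prime (inert)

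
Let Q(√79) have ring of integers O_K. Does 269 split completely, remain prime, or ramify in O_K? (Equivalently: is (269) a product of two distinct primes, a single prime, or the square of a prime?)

Since 79 ≢ 1 mod 4, the ring of integers is ℤ[√79] with discriminant 4·79 = 316.
disc(K) = 316 is not divisible by 269; 269 is unramified.
Legendre symbol by Euler's criterion: (79/269) ≡ 79^134 ≡ 1 (mod 269), i.e. (79/269) = 1.
(79/269) = 1, so 269 splits.

269 splits in O_K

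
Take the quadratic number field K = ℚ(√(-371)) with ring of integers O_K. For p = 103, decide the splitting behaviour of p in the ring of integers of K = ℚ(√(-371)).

splits completely

d = -371 ≡ 1 (mod 4), so O_K = ℤ[(1+√-371)/2] and disc(K) = d = -371.
103 ∤ -371, so 103 is unramified.
Compute (-371/103) via Euler: 41^((103-1)/2) mod 103 = 1, so (-371/103) = 1.
d is a quadratic residue mod p, hence 103 splits in O_K.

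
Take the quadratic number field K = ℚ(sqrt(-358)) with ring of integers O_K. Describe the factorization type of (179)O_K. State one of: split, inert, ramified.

-358 mod 4 = 2, hence disc K = 4·(-358) = -1432 and O_K = ℤ[√-358].
disc(K) = -1432 = 179·(-8), so p = 179 is ramified.

p ramifies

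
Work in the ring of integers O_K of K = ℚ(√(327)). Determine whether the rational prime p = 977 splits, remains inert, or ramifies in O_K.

d = 327 ≡ 3 (mod 4), so O_K = ℤ[√327] and disc(K) = 4d = 1308.
977 ∤ 1308, so 977 is unramified.
(327/977) = 327^488 mod 977 = 976, giving Legendre symbol -1.
(327/977) = -1, so 977 is inert.

inert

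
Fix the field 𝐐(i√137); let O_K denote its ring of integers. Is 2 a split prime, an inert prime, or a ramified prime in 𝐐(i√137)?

ramified

d = -137 ≡ 3 (mod 4), so O_K = ℤ[√-137] and disc(K) = 4d = -548.
disc(K) = -548 = 2·(-274), so p = 2 is ramified.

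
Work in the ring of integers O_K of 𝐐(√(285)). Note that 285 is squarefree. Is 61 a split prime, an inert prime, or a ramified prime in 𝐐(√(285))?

split — (61) = 𝔭₁𝔭₂ with 𝔭₁ ≠ 𝔭₂

d = 285 ≡ 1 (mod 4), so O_K = ℤ[(1+√285)/2] and disc(K) = d = 285.
61 ∤ 285, so 61 is unramified.
Compute (285/61) via Euler: 41^((61-1)/2) mod 61 = 1, so (285/61) = 1.
Legendre symbol 1 ⇒ 61 is split.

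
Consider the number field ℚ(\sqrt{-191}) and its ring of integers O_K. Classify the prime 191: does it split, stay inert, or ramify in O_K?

Since -191 ≡ 1 mod 4, the ring of integers is ℤ[(1+√-191)/2] with discriminant -191.
disc(K) = -191 = 191·(-1), so p = 191 is ramified.

ramified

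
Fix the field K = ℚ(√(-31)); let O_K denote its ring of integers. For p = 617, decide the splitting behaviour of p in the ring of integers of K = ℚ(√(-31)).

617 splits in O_K

Since -31 ≡ 1 mod 4, the ring of integers is ℤ[(1+√-31)/2] with discriminant -31.
617 ∤ -31, so 617 is unramified.
Compute (-31/617) via Euler: 586^((617-1)/2) mod 617 = 1, so (-31/617) = 1.
(-31/617) = 1, so 617 splits.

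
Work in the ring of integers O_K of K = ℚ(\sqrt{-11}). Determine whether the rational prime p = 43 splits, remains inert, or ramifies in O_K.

Since -11 ≡ 1 mod 4, the ring of integers is ℤ[(1+√-11)/2] with discriminant -11.
disc(K) = -11 is not divisible by 43; 43 is unramified.
Euler's criterion: (-11)^21 mod 43 = 42. Thus (-11|43) = -1.
Legendre symbol -1 ⇒ 43 is inert.

43 remains inert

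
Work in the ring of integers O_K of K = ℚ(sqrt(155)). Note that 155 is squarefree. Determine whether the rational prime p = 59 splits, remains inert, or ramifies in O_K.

Since 155 ≢ 1 mod 4, the ring of integers is ℤ[√155] with discriminant 4·155 = 620.
59 ∤ 620, so 59 is unramified.
Compute (155/59) via Euler: 37^((59-1)/2) mod 59 = 58, so (155/59) = -1.
Legendre symbol -1 ⇒ 59 is inert.

remains prime (inert)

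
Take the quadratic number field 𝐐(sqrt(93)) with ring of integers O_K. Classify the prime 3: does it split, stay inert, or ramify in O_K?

ramifies in O_K

d = 93 ≡ 1 (mod 4), so O_K = ℤ[(1+√93)/2] and disc(K) = d = 93.
disc(K) = 93 = 3·31, so p = 3 is ramified.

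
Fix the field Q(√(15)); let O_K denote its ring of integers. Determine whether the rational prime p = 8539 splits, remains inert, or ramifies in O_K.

d = 15 ≡ 3 (mod 4), so O_K = ℤ[√15] and disc(K) = 4d = 60.
8539 ∤ 60, so 8539 is unramified.
Legendre symbol by Euler's criterion: (15/8539) ≡ 15^4269 ≡ 8538 (mod 8539), i.e. (15/8539) = -1.
d is a non-residue mod p, hence 8539 remains inert in O_K.

8539 remains inert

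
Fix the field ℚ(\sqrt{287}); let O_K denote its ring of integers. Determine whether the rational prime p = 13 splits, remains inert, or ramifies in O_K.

Since 287 ≢ 1 mod 4, the ring of integers is ℤ[√287] with discriminant 4·287 = 1148.
13 ∤ 1148, so 13 is unramified.
Compute (287/13) via Euler: 1^((13-1)/2) mod 13 = 1, so (287/13) = 1.
(287/13) = 1, so 13 splits.

p splits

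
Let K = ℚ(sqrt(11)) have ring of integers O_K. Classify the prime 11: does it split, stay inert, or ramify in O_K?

11 is ramified

Since 11 ≢ 1 mod 4, the ring of integers is ℤ[√11] with discriminant 4·11 = 44.
11 divides disc(K) = 44, so 11 ramifies.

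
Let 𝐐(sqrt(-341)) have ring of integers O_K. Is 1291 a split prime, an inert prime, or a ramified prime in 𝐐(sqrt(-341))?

inert

Since -341 ≢ 1 mod 4, the ring of integers is ℤ[√-341] with discriminant 4·(-341) = -1364.
1291 ∤ -1364, so 1291 is unramified.
Euler's criterion: (-341)^645 mod 1291 = 1290. Thus (-341|1291) = -1.
(-341/1291) = -1, so 1291 is inert.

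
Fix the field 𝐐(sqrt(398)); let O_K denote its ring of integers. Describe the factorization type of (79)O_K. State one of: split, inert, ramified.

Since 398 ≢ 1 mod 4, the ring of integers is ℤ[√398] with discriminant 4·398 = 1592.
79 ∤ 1592, so 79 is unramified.
Legendre symbol by Euler's criterion: (398/79) ≡ 398^39 ≡ 78 (mod 79), i.e. (398/79) = -1.
Legendre symbol -1 ⇒ 79 is inert.

remains prime (inert)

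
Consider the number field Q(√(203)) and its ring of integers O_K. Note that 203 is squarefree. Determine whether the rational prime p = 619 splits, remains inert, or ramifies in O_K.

inert

d = 203 ≡ 3 (mod 4), so O_K = ℤ[√203] and disc(K) = 4d = 812.
619 ∤ 812, so 619 is unramified.
Euler's criterion: 203^309 mod 619 = 618. Thus (203|619) = -1.
Legendre symbol -1 ⇒ 619 is inert.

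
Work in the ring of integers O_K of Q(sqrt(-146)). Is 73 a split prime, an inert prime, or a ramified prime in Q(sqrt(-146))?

p ramifies

-146 mod 4 = 2, hence disc K = 4·(-146) = -584 and O_K = ℤ[√-146].
Ramification test: 73 | -584. The prime 73 ramifies in K.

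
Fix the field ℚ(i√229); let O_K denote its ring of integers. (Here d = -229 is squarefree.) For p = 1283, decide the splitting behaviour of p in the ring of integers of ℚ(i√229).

Since -229 ≢ 1 mod 4, the ring of integers is ℤ[√-229] with discriminant 4·(-229) = -916.
Since gcd(1283, -916) = 1 the prime 1283 does not ramify.
Legendre symbol by Euler's criterion: (-229/1283) ≡ (-229)^641 ≡ 1282 (mod 1283), i.e. (-229/1283) = -1.
(-229/1283) = -1, so 1283 is inert.

inert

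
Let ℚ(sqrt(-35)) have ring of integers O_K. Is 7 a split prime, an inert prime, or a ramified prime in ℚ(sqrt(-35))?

ramifies in O_K

Since -35 ≡ 1 mod 4, the ring of integers is ℤ[(1+√-35)/2] with discriminant -35.
7 divides disc(K) = -35, so 7 ramifies.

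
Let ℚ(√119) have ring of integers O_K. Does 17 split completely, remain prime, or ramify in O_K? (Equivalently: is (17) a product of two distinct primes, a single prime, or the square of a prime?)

ramified

119 mod 4 = 3, hence disc K = 4·119 = 476 and O_K = ℤ[√119].
Ramification test: 17 | 476. The prime 17 ramifies in K.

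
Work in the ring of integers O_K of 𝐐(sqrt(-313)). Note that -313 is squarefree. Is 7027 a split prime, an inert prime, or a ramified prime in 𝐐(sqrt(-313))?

split

-313 mod 4 = 3, hence disc K = 4·(-313) = -1252 and O_K = ℤ[√-313].
Since gcd(7027, -1252) = 1 the prime 7027 does not ramify.
Euler's criterion: (-313)^3513 mod 7027 = 1. Thus (-313|7027) = 1.
d is a quadratic residue mod p, hence 7027 splits in O_K.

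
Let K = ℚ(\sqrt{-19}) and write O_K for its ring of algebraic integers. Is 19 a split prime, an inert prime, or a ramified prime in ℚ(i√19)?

Since -19 ≡ 1 mod 4, the ring of integers is ℤ[(1+√-19)/2] with discriminant -19.
19 divides disc(K) = -19, so 19 ramifies.

ramifies in O_K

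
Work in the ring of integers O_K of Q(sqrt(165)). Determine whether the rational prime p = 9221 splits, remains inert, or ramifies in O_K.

inert — (9221) stays prime in O_K

165 mod 4 = 1, hence disc K = 165 and O_K = ℤ[(1+√165)/2].
Since gcd(9221, 165) = 1 the prime 9221 does not ramify.
Compute (165/9221) via Euler: 165^((9221-1)/2) mod 9221 = 9220, so (165/9221) = -1.
d is a non-residue mod p, hence 9221 remains inert in O_K.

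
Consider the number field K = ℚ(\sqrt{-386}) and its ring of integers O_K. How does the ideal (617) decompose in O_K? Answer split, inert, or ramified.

remains prime (inert)

Since -386 ≢ 1 mod 4, the ring of integers is ℤ[√-386] with discriminant 4·(-386) = -1544.
Since gcd(617, -1544) = 1 the prime 617 does not ramify.
(-386/617) = 231^308 mod 617 = 616, giving Legendre symbol -1.
(-386/617) = -1, so 617 is inert.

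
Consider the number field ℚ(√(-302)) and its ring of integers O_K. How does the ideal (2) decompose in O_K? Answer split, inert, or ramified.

-302 mod 4 = 2, hence disc K = 4·(-302) = -1208 and O_K = ℤ[√-302].
2 divides disc(K) = -1208, so 2 ramifies.

p ramifies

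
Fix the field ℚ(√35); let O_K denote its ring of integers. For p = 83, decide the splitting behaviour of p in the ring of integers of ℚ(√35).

d = 35 ≡ 3 (mod 4), so O_K = ℤ[√35] and disc(K) = 4d = 140.
Since gcd(83, 140) = 1 the prime 83 does not ramify.
Legendre symbol by Euler's criterion: (35/83) ≡ 35^41 ≡ 82 (mod 83), i.e. (35/83) = -1.
d is a non-residue mod p, hence 83 remains inert in O_K.

83 remains inert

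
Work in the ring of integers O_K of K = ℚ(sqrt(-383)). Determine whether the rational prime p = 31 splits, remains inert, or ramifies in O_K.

Since -383 ≡ 1 mod 4, the ring of integers is ℤ[(1+√-383)/2] with discriminant -383.
disc(K) = -383 is not divisible by 31; 31 is unramified.
Legendre symbol by Euler's criterion: (-383/31) ≡ (-383)^15 ≡ 1 (mod 31), i.e. (-383/31) = 1.
Legendre symbol 1 ⇒ 31 is split.

split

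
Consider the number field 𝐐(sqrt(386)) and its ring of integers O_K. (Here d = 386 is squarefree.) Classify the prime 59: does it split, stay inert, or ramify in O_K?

386 mod 4 = 2, hence disc K = 4·386 = 1544 and O_K = ℤ[√386].
disc(K) = 1544 is not divisible by 59; 59 is unramified.
Compute (386/59) via Euler: 32^((59-1)/2) mod 59 = 58, so (386/59) = -1.
d is a non-residue mod p, hence 59 remains inert in O_K.

remains prime (inert)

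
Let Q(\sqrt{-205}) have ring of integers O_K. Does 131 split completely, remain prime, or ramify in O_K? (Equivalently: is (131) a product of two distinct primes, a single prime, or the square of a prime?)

Since -205 ≢ 1 mod 4, the ring of integers is ℤ[√-205] with discriminant 4·(-205) = -820.
disc(K) = -820 is not divisible by 131; 131 is unramified.
Euler's criterion: (-205)^65 mod 131 = 130. Thus (-205|131) = -1.
d is a non-residue mod p, hence 131 remains inert in O_K.

131 remains inert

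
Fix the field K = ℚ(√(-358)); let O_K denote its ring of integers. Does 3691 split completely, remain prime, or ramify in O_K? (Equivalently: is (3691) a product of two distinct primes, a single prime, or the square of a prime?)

split — (3691) = 𝔭₁𝔭₂ with 𝔭₁ ≠ 𝔭₂

Since -358 ≢ 1 mod 4, the ring of integers is ℤ[√-358] with discriminant 4·(-358) = -1432.
disc(K) = -1432 is not divisible by 3691; 3691 is unramified.
Legendre symbol by Euler's criterion: (-358/3691) ≡ (-358)^1845 ≡ 1 (mod 3691), i.e. (-358/3691) = 1.
d is a quadratic residue mod p, hence 3691 splits in O_K.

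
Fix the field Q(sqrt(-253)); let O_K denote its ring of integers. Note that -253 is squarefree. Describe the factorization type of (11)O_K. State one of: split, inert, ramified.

p ramifies

d = -253 ≡ 3 (mod 4), so O_K = ℤ[√-253] and disc(K) = 4d = -1012.
11 divides disc(K) = -1012, so 11 ramifies.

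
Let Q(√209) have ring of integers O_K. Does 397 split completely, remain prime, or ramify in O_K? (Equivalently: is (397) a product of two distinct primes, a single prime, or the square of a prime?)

splits completely

Since 209 ≡ 1 mod 4, the ring of integers is ℤ[(1+√209)/2] with discriminant 209.
Since gcd(397, 209) = 1 the prime 397 does not ramify.
Compute (209/397) via Euler: 209^((397-1)/2) mod 397 = 1, so (209/397) = 1.
d is a quadratic residue mod p, hence 397 splits in O_K.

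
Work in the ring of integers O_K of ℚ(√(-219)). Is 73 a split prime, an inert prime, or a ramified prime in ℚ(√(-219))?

Since -219 ≡ 1 mod 4, the ring of integers is ℤ[(1+√-219)/2] with discriminant -219.
disc(K) = -219 = 73·(-3), so p = 73 is ramified.

ramified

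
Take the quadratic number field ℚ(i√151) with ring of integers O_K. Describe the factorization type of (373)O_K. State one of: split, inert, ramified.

-151 mod 4 = 1, hence disc K = -151 and O_K = ℤ[(1+√-151)/2].
Since gcd(373, -151) = 1 the prime 373 does not ramify.
(-151/373) = 222^186 mod 373 = 372, giving Legendre symbol -1.
d is a non-residue mod p, hence 373 remains inert in O_K.

inert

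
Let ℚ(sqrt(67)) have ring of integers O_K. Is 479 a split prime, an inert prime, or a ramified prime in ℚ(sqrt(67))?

Since 67 ≢ 1 mod 4, the ring of integers is ℤ[√67] with discriminant 4·67 = 268.
Since gcd(479, 268) = 1 the prime 479 does not ramify.
Legendre symbol by Euler's criterion: (67/479) ≡ 67^239 ≡ 478 (mod 479), i.e. (67/479) = -1.
d is a non-residue mod p, hence 479 remains inert in O_K.

remains prime (inert)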